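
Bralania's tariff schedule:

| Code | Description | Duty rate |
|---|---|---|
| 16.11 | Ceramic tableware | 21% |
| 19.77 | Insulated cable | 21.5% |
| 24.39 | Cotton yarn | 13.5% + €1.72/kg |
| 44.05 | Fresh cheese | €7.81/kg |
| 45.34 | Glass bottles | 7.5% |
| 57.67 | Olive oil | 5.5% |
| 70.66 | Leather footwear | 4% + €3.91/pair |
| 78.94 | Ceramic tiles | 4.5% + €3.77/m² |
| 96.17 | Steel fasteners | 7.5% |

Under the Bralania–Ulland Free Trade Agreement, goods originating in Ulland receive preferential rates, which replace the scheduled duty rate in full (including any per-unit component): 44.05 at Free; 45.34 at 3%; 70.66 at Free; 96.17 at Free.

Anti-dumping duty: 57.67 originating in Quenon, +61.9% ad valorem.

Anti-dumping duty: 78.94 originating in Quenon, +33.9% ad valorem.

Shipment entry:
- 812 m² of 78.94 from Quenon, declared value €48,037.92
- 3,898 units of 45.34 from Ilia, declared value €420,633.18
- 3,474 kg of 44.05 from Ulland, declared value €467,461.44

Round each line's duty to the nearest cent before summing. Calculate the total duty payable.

€53,055.29

Line 1 (78.94, Quenon, 812 m², €48,037.92):
Base rate for 78.94 is 4.5% + €3.77/m².
Additional duty on 78.94 from Quenon: +33.9%. Applied ad valorem rate: 4.5% + 33.9% = 38.4%.
Duty = €48,037.92 × 38.4% + 812 × €3.77 = €21,507.80.
Line 2 (45.34, Ilia, 3,898 units, €420,633.18):
Base rate for 45.34 is 7.5%.
45.34 has an FTA preferential rate, but origin Ilia is not Ulland; base rate stands.
Duty = €420,633.18 × 7.5% = €31,547.49.
Line 3 (44.05, Ulland, 3,474 kg, €467,461.44):
Base rate for 44.05 is €7.81/kg.
Origin Ulland qualifies under the Bralania–Ulland agreement and 44.05 is covered: preferential rate Free applies instead.
Duty = €467,461.44 × 0% = €0.00.
Total = €21,507.80 + €31,547.49 + €0.00 = €53,055.29.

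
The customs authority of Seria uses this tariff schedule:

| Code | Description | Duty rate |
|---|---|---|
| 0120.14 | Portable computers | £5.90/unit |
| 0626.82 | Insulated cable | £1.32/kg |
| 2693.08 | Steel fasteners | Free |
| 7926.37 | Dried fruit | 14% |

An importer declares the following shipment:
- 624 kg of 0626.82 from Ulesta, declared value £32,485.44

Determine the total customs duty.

Line 1 (0626.82, Ulesta, 624 kg, £32,485.44):
Base rate for 0626.82 is £1.32/kg.
Duty = 624 × £1.32 = £823.68.

£823.68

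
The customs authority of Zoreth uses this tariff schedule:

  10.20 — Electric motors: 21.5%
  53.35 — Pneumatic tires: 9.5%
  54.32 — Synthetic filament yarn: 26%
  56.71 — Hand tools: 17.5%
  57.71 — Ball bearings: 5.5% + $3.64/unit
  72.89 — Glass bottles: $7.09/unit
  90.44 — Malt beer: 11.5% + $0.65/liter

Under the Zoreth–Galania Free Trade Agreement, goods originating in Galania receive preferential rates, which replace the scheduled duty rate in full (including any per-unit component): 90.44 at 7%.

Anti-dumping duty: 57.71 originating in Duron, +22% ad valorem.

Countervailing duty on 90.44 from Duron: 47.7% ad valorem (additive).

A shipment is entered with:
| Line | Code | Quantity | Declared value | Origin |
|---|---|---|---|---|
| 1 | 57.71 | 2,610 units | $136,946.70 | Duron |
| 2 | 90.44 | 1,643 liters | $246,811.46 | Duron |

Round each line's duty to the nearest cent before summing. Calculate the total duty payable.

Line 1 (57.71, Duron, 2,610 units, $136,946.70):
Base rate for 57.71 is 5.5% + $3.64/unit.
Additional duty on 57.71 from Duron: +22%. Applied ad valorem rate: 5.5% + 22% = 27.5%.
Duty = $136,946.70 × 27.5% + 2,610 × $3.64 = $47,160.74.
Line 2 (90.44, Duron, 1,643 liters, $246,811.46):
Base rate for 90.44 is 11.5% + $0.65/liter.
90.44 has an FTA preferential rate, but origin Duron is not Galania; base rate stands.
Additional duty on 90.44 from Duron: +47.7%. Applied ad valorem rate: 11.5% + 47.7% = 59.2%.
Duty = $246,811.46 × 59.2% + 1,643 × $0.65 = $147,180.33.
Total = $47,160.74 + $147,180.33 = $194,341.07.

$194,341.07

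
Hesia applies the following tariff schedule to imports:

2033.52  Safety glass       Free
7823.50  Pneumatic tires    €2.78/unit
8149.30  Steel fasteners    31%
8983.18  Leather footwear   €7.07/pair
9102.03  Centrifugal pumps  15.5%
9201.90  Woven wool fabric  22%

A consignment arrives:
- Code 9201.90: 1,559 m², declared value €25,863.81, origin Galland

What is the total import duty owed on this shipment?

Line 1 (9201.90, Galland, 1,559 m², €25,863.81):
Base rate for 9201.90 is 22%.
Duty = €25,863.81 × 22% = €5,690.04.

€5,690.04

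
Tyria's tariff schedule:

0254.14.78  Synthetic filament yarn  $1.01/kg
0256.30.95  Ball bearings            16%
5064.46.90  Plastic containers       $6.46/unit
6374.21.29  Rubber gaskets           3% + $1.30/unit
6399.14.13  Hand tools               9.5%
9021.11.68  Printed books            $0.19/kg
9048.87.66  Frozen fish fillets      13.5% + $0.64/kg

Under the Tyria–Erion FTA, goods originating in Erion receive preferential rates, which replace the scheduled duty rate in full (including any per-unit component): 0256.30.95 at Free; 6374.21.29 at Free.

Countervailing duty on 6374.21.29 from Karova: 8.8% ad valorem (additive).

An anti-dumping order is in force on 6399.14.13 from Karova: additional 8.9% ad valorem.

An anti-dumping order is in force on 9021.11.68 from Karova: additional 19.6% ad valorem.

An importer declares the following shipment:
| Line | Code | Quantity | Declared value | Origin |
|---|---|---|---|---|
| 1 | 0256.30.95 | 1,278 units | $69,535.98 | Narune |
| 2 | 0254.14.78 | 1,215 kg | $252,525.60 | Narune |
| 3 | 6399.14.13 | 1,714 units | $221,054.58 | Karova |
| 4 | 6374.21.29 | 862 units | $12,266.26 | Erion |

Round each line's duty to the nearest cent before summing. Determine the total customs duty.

Line 1 (0256.30.95, Narune, 1,278 units, $69,535.98):
Base rate for 0256.30.95 is 16%.
0256.30.95 has an FTA preferential rate, but origin Narune is not Erion; base rate stands.
Duty = $69,535.98 × 16% = $11,125.76.
Line 2 (0254.14.78, Narune, 1,215 kg, $252,525.60):
Base rate for 0254.14.78 is $1.01/kg.
Duty = 1,215 × $1.01 = $1,227.15.
Line 3 (6399.14.13, Karova, 1,714 units, $221,054.58):
Base rate for 6399.14.13 is 9.5%.
Additional duty on 6399.14.13 from Karova: +8.9%. Applied ad valorem rate: 9.5% + 8.9% = 18.4%.
Duty = $221,054.58 × 18.4% = $40,674.04.
Line 4 (6374.21.29, Erion, 862 units, $12,266.26):
Base rate for 6374.21.29 is 3% + $1.30/unit.
Origin Erion qualifies under the Tyria–Erion agreement and 6374.21.29 is covered: preferential rate Free applies instead.
The additional-duty order on 6374.21.29 targets Karova, not Erion; it does not apply.
Duty = $12,266.26 × 0% = $0.00.
Total = $11,125.76 + $1,227.15 + $40,674.04 + $0.00 = $53,026.95.

$53,026.95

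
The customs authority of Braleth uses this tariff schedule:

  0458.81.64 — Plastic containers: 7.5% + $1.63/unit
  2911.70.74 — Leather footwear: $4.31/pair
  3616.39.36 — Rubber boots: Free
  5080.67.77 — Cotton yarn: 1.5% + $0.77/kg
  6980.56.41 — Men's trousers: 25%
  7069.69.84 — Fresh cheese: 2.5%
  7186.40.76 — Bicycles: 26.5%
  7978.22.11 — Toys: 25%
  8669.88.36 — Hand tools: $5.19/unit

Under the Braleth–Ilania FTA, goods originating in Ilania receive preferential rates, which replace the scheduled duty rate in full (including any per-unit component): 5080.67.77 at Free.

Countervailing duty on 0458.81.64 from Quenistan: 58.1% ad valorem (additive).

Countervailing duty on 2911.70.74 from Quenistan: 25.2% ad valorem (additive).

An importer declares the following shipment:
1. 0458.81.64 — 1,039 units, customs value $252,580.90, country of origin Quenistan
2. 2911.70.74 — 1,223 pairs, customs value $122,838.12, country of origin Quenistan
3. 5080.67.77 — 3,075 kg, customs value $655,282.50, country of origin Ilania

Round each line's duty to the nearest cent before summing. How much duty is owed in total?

$203,612.98

Line 1 (0458.81.64, Quenistan, 1,039 units, $252,580.90):
Base rate for 0458.81.64 is 7.5% + $1.63/unit.
Additional duty on 0458.81.64 from Quenistan: +58.1%. Applied ad valorem rate: 7.5% + 58.1% = 65.6%.
Duty = $252,580.90 × 65.6% + 1,039 × $1.63 = $167,386.64.
Line 2 (2911.70.74, Quenistan, 1,223 pairs, $122,838.12):
Base rate for 2911.70.74 is $4.31/pair.
Additional duty on 2911.70.74 from Quenistan: +25.2% ad valorem. Applied ad valorem rate = 25.2%.
Duty = $122,838.12 × 25.2% + 1,223 × $4.31 = $36,226.34.
Line 3 (5080.67.77, Ilania, 3,075 kg, $655,282.50):
Base rate for 5080.67.77 is 1.5% + $0.77/kg.
Origin Ilania qualifies under the Braleth–Ilania agreement and 5080.67.77 is covered: preferential rate Free applies instead.
Duty = $655,282.50 × 0% = $0.00.
Total = $167,386.64 + $36,226.34 + $0.00 = $203,612.98.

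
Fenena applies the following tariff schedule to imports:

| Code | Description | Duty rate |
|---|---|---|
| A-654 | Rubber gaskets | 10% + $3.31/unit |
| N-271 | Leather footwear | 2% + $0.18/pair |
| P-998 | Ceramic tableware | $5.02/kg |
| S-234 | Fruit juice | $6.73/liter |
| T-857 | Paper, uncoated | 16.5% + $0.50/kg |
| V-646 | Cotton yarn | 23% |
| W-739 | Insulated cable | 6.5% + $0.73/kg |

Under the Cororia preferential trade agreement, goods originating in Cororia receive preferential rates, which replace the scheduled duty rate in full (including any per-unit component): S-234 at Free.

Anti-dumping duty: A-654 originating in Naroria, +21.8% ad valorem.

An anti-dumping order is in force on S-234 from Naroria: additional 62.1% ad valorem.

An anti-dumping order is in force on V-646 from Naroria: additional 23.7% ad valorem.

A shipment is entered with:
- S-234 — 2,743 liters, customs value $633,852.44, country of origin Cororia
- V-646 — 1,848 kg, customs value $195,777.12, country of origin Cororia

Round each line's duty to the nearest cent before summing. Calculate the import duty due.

Line 1 (S-234, Cororia, 2,743 liters, $633,852.44):
Base rate for S-234 is $6.73/liter.
Origin Cororia qualifies under the Fenena–Cororia agreement and S-234 is covered: preferential rate Free applies instead.
The additional-duty order on S-234 targets Naroria, not Cororia; it does not apply.
Duty = $633,852.44 × 0% = $0.00.
Line 2 (V-646, Cororia, 1,848 kg, $195,777.12):
Base rate for V-646 is 23%.
Origin Cororia is the FTA partner but V-646 is not on the preference list; base rate stands.
The additional-duty order on V-646 targets Naroria, not Cororia; it does not apply.
Duty = $195,777.12 × 23% = $45,028.74.
Total = $0.00 + $45,028.74 = $45,028.74.

$45,028.74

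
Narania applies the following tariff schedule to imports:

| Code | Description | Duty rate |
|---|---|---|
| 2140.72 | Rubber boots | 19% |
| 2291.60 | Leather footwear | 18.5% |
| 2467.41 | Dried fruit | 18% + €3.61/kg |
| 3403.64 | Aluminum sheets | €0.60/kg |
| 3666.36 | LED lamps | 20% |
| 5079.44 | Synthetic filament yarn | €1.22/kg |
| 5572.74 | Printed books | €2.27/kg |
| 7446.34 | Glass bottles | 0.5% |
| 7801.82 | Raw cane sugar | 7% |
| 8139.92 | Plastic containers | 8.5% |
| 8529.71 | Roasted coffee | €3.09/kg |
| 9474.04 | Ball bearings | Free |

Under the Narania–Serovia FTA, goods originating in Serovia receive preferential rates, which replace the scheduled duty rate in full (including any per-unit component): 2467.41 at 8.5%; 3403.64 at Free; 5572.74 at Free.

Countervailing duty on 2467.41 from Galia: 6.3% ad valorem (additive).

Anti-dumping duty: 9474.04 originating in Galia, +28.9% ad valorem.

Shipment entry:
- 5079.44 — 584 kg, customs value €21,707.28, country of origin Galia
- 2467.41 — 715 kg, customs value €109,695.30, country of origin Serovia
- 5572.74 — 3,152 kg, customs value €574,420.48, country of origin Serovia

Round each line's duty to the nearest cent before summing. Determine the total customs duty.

€10,036.58

Line 1 (5079.44, Galia, 584 kg, €21,707.28):
Base rate for 5079.44 is €1.22/kg.
Duty = 584 × €1.22 = €712.48.
Line 2 (2467.41, Serovia, 715 kg, €109,695.30):
Base rate for 2467.41 is 18% + €3.61/kg.
Origin Serovia qualifies under the Narania–Serovia agreement and 2467.41 is covered: preferential rate 8.5% applies instead.
The additional-duty order on 2467.41 targets Galia, not Serovia; it does not apply.
Duty = €109,695.30 × 8.5% = €9,324.10.
Line 3 (5572.74, Serovia, 3,152 kg, €574,420.48):
Base rate for 5572.74 is €2.27/kg.
Origin Serovia qualifies under the Narania–Serovia agreement and 5572.74 is covered: preferential rate Free applies instead.
Duty = €574,420.48 × 0% = €0.00.
Total = €712.48 + €9,324.10 + €0.00 = €10,036.58.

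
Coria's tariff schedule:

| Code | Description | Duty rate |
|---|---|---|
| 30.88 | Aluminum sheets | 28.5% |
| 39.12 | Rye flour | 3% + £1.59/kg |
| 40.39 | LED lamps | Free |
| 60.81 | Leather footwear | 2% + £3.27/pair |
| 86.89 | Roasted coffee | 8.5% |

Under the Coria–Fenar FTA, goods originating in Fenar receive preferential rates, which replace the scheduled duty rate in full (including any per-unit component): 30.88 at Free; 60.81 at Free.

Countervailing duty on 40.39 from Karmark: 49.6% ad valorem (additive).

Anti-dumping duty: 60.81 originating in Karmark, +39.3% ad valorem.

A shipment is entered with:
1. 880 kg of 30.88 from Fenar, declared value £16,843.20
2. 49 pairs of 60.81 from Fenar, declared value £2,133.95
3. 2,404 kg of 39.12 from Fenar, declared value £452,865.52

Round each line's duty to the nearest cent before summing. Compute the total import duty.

Line 1 (30.88, Fenar, 880 kg, £16,843.20):
Base rate for 30.88 is 28.5%.
Origin Fenar qualifies under the Coria–Fenar agreement and 30.88 is covered: preferential rate Free applies instead.
Duty = £16,843.20 × 0% = £0.00.
Line 2 (60.81, Fenar, 49 pairs, £2,133.95):
Base rate for 60.81 is 2% + £3.27/pair.
Origin Fenar qualifies under the Coria–Fenar agreement and 60.81 is covered: preferential rate Free applies instead.
The additional-duty order on 60.81 targets Karmark, not Fenar; it does not apply.
Duty = £2,133.95 × 0% = £0.00.
Line 3 (39.12, Fenar, 2,404 kg, £452,865.52):
Base rate for 39.12 is 3% + £1.59/kg.
Origin Fenar is the FTA partner but 39.12 is not on the preference list; base rate stands.
Duty = £452,865.52 × 3% + 2,404 × £1.59 = £17,408.33.
Total = £0.00 + £0.00 + £17,408.33 = £17,408.33.

£17,408.33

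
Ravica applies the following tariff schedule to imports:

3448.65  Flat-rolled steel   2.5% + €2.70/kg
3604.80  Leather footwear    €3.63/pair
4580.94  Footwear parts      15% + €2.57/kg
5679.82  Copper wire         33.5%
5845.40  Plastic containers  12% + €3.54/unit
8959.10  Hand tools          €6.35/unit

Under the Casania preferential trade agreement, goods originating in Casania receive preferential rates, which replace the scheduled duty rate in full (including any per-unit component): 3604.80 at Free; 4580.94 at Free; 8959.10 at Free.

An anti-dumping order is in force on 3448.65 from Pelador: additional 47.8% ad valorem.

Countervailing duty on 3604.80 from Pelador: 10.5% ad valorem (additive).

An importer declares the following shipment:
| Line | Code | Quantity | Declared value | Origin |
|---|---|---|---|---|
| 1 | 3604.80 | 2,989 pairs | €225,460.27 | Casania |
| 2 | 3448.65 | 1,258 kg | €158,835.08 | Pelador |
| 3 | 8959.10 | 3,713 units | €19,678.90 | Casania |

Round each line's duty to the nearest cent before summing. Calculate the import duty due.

Line 1 (3604.80, Casania, 2,989 pairs, €225,460.27):
Base rate for 3604.80 is €3.63/pair.
Origin Casania qualifies under the Ravica–Casania agreement and 3604.80 is covered: preferential rate Free applies instead.
The additional-duty order on 3604.80 targets Pelador, not Casania; it does not apply.
Duty = €225,460.27 × 0% = €0.00.
Line 2 (3448.65, Pelador, 1,258 kg, €158,835.08):
Base rate for 3448.65 is 2.5% + €2.70/kg.
Additional duty on 3448.65 from Pelador: +47.8%. Applied ad valorem rate: 2.5% + 47.8% = 50.3%.
Duty = €158,835.08 × 50.3% + 1,258 × €2.70 = €83,290.65.
Line 3 (8959.10, Casania, 3,713 units, €19,678.90):
Base rate for 8959.10 is €6.35/unit.
Origin Casania qualifies under the Ravica–Casania agreement and 8959.10 is covered: preferential rate Free applies instead.
Duty = €19,678.90 × 0% = €0.00.
Total = €0.00 + €83,290.65 + €0.00 = €83,290.65.

€83,290.65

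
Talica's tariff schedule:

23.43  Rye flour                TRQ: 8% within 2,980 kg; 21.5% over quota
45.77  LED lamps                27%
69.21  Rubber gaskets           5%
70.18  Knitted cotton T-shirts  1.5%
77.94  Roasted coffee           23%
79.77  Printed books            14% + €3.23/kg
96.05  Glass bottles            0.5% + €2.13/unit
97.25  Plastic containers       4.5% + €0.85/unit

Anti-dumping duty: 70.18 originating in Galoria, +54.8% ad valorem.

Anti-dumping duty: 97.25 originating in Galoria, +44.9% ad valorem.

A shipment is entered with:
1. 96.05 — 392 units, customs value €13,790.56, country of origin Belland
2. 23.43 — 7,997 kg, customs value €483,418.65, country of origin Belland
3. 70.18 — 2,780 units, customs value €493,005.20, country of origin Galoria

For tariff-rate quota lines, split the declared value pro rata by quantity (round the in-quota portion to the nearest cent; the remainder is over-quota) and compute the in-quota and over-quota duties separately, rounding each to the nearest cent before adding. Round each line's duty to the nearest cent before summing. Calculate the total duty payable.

€358,081.81

Line 1 (96.05, Belland, 392 units, €13,790.56):
Base rate for 96.05 is 0.5% + €2.13/unit.
Duty = €13,790.56 × 0.5% + 392 × €2.13 = €903.91.
Line 2 (23.43, Belland, 7,997 kg, €483,418.65):
Code 23.43 is under a tariff-rate quota (threshold 2,980 kg). In-quota: 2,980 kg at 8%; over-quota: 5,017 kg at 21.5%.
Pro-rata value split: in-quota = €483,418.65 × 2,980/7,997 = €180,141.00; over-quota = €483,418.65 − €180,141.00 = €303,277.65.
In-quota duty = €180,141.00 × 8% = €14,411.28. Over-quota duty = €303,277.65 × 21.5% = €65,204.69.
Line duty = €14,411.28 + €65,204.69 = €79,615.97.
Line 3 (70.18, Galoria, 2,780 units, €493,005.20):
Base rate for 70.18 is 1.5%.
Additional duty on 70.18 from Galoria: +54.8%. Applied ad valorem rate: 1.5% + 54.8% = 56.3%.
Duty = €493,005.20 × 56.3% = €277,561.93.
Total = €903.91 + €79,615.97 + €277,561.93 = €358,081.81.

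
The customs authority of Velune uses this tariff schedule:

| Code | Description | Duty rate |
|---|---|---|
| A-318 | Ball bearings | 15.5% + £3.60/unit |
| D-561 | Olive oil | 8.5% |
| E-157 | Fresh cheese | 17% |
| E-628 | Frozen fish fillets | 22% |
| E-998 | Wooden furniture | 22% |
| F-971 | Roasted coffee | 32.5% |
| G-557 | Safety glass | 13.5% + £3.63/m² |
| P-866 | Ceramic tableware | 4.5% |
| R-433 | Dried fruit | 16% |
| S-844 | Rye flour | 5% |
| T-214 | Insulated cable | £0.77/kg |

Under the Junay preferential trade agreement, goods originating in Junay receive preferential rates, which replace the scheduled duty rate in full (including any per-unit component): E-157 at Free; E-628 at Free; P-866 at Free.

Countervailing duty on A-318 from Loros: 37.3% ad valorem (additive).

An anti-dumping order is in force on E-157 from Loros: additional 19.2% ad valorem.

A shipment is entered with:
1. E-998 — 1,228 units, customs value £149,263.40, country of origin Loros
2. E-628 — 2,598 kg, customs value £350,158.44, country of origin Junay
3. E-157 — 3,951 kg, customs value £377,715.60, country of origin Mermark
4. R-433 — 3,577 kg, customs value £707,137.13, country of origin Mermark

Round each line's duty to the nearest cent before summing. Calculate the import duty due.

£210,191.54

Line 1 (E-998, Loros, 1,228 units, £149,263.40):
Base rate for E-998 is 22%.
Duty = £149,263.40 × 22% = £32,837.95.
Line 2 (E-628, Junay, 2,598 kg, £350,158.44):
Base rate for E-628 is 22%.
Origin Junay qualifies under the Velune–Junay agreement and E-628 is covered: preferential rate Free applies instead.
Duty = £350,158.44 × 0% = £0.00.
Line 3 (E-157, Mermark, 3,951 kg, £377,715.60):
Base rate for E-157 is 17%.
E-157 has an FTA preferential rate, but origin Mermark is not Junay; base rate stands.
The additional-duty order on E-157 targets Loros, not Mermark; it does not apply.
Duty = £377,715.60 × 17% = £64,211.65.
Line 4 (R-433, Mermark, 3,577 kg, £707,137.13):
Base rate for R-433 is 16%.
Duty = £707,137.13 × 16% = £113,141.94.
Total = £32,837.95 + £0.00 + £64,211.65 + £113,141.94 = £210,191.54.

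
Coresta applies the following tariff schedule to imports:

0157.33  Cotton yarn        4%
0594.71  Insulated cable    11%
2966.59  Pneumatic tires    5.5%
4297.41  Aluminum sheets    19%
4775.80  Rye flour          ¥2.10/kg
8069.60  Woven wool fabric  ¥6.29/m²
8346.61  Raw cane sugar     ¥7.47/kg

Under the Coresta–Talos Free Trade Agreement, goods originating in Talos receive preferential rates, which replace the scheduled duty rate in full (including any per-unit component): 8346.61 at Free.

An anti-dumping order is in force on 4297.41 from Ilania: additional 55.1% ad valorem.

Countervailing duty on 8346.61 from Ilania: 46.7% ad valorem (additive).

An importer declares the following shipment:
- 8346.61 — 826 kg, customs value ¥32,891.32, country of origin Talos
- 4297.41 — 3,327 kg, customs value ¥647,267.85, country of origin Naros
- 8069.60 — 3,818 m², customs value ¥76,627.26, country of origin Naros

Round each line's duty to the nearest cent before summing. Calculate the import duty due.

Line 1 (8346.61, Talos, 826 kg, ¥32,891.32):
Base rate for 8346.61 is ¥7.47/kg.
Origin Talos qualifies under the Coresta–Talos agreement and 8346.61 is covered: preferential rate Free applies instead.
The additional-duty order on 8346.61 targets Ilania, not Talos; it does not apply.
Duty = ¥32,891.32 × 0% = ¥0.00.
Line 2 (4297.41, Naros, 3,327 kg, ¥647,267.85):
Base rate for 4297.41 is 19%.
The additional-duty order on 4297.41 targets Ilania, not Naros; it does not apply.
Duty = ¥647,267.85 × 19% = ¥122,980.89.
Line 3 (8069.60, Naros, 3,818 m², ¥76,627.26):
Base rate for 8069.60 is ¥6.29/m².
Duty = 3,818 × ¥6.29 = ¥24,015.22.
Total = ¥0.00 + ¥122,980.89 + ¥24,015.22 = ¥146,996.11.

¥146,996.11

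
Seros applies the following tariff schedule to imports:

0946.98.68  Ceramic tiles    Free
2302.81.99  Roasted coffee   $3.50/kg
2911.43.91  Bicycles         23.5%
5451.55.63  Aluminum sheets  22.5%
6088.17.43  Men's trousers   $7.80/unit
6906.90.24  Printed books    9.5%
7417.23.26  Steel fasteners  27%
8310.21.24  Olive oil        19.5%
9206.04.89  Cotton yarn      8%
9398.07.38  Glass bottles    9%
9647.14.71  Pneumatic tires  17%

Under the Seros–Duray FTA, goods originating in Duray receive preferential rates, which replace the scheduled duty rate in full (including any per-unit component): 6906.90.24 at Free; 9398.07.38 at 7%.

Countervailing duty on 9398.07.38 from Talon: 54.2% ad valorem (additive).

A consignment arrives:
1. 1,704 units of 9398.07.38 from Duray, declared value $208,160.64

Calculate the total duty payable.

Line 1 (9398.07.38, Duray, 1,704 units, $208,160.64):
Base rate for 9398.07.38 is 9%.
Origin Duray qualifies under the Seros–Duray agreement and 9398.07.38 is covered: preferential rate 7% applies instead.
The additional-duty order on 9398.07.38 targets Talon, not Duray; it does not apply.
Duty = $208,160.64 × 7% = $14,571.24.

$14,571.24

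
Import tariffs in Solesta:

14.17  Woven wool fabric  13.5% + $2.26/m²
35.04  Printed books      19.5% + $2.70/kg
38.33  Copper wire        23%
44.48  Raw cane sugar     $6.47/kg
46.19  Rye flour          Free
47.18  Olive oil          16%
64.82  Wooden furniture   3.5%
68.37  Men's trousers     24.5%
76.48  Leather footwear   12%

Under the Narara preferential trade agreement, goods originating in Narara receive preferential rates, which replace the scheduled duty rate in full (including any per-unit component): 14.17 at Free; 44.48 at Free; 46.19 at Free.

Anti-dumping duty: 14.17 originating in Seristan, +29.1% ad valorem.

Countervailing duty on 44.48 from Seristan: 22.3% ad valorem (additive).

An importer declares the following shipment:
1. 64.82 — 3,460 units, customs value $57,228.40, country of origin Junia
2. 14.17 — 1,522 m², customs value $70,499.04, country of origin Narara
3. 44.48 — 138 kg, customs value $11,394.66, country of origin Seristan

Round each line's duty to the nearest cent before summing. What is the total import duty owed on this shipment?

Line 1 (64.82, Junia, 3,460 units, $57,228.40):
Base rate for 64.82 is 3.5%.
Duty = $57,228.40 × 3.5% = $2,002.99.
Line 2 (14.17, Narara, 1,522 m², $70,499.04):
Base rate for 14.17 is 13.5% + $2.26/m².
Origin Narara qualifies under the Solesta–Narara agreement and 14.17 is covered: preferential rate Free applies instead.
The additional-duty order on 14.17 targets Seristan, not Narara; it does not apply.
Duty = $70,499.04 × 0% = $0.00.
Line 3 (44.48, Seristan, 138 kg, $11,394.66):
Base rate for 44.48 is $6.47/kg.
44.48 has an FTA preferential rate, but origin Seristan is not Narara; base rate stands.
Additional duty on 44.48 from Seristan: +22.3% ad valorem. Applied ad valorem rate = 22.3%.
Duty = $11,394.66 × 22.3% + 138 × $6.47 = $3,433.87.
Total = $2,002.99 + $0.00 + $3,433.87 = $5,436.86.

$5,436.86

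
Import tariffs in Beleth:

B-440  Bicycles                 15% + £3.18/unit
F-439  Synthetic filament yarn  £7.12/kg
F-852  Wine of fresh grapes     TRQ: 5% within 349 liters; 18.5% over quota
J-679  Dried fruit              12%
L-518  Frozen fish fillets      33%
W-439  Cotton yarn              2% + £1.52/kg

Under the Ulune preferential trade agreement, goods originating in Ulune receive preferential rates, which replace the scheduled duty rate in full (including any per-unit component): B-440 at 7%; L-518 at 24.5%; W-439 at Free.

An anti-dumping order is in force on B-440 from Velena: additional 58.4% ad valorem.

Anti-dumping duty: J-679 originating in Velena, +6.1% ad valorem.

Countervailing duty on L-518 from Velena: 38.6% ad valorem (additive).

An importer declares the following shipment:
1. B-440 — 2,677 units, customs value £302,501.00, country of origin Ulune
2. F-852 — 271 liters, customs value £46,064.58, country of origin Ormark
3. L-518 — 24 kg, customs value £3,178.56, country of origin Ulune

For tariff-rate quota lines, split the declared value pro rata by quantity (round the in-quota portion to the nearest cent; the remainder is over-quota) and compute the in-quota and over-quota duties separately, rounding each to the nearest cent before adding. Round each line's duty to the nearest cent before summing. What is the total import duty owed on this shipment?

Line 1 (B-440, Ulune, 2,677 units, £302,501.00):
Base rate for B-440 is 15% + £3.18/unit.
Origin Ulune qualifies under the Beleth–Ulune agreement and B-440 is covered: preferential rate 7% applies instead.
The additional-duty order on B-440 targets Velena, not Ulune; it does not apply.
Duty = £302,501.00 × 7% = £21,175.07.
Line 2 (F-852, Ormark, 271 liters, £46,064.58):
Code F-852 is under a tariff-rate quota (threshold 349 liters). Quantity 271 liters is within the quota, so the in-quota rate 5% applies to the full value.
Duty = £46,064.58 × 5% = £2,303.23.
Line 3 (L-518, Ulune, 24 kg, £3,178.56):
Base rate for L-518 is 33%.
Origin Ulune qualifies under the Beleth–Ulune agreement and L-518 is covered: preferential rate 24.5% applies instead.
The additional-duty order on L-518 targets Velena, not Ulune; it does not apply.
Duty = £3,178.56 × 24.5% = £778.75.
Total = £21,175.07 + £2,303.23 + £778.75 = £24,257.05.

£24,257.05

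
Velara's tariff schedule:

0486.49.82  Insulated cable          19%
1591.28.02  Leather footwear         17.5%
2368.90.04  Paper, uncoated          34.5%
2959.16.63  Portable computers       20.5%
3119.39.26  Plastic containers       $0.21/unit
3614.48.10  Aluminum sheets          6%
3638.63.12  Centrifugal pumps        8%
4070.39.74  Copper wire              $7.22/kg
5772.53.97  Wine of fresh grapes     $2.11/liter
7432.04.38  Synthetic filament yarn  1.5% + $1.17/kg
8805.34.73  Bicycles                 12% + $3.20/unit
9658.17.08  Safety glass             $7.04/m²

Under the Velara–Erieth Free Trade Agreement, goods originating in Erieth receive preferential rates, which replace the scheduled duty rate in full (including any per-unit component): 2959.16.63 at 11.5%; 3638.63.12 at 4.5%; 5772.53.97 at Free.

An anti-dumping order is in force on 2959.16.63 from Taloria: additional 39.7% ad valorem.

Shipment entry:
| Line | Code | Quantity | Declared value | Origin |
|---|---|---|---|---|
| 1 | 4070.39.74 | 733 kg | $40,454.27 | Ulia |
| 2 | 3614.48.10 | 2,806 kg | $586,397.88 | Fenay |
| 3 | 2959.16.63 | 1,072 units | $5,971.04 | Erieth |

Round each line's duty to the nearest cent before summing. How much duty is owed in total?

$41,162.80

Line 1 (4070.39.74, Ulia, 733 kg, $40,454.27):
Base rate for 4070.39.74 is $7.22/kg.
Duty = 733 × $7.22 = $5,292.26.
Line 2 (3614.48.10, Fenay, 2,806 kg, $586,397.88):
Base rate for 3614.48.10 is 6%.
Duty = $586,397.88 × 6% = $35,183.87.
Line 3 (2959.16.63, Erieth, 1,072 units, $5,971.04):
Base rate for 2959.16.63 is 20.5%.
Origin Erieth qualifies under the Velara–Erieth agreement and 2959.16.63 is covered: preferential rate 11.5% applies instead.
The additional-duty order on 2959.16.63 targets Taloria, not Erieth; it does not apply.
Duty = $5,971.04 × 11.5% = $686.67.
Total = $5,292.26 + $35,183.87 + $686.67 = $41,162.80.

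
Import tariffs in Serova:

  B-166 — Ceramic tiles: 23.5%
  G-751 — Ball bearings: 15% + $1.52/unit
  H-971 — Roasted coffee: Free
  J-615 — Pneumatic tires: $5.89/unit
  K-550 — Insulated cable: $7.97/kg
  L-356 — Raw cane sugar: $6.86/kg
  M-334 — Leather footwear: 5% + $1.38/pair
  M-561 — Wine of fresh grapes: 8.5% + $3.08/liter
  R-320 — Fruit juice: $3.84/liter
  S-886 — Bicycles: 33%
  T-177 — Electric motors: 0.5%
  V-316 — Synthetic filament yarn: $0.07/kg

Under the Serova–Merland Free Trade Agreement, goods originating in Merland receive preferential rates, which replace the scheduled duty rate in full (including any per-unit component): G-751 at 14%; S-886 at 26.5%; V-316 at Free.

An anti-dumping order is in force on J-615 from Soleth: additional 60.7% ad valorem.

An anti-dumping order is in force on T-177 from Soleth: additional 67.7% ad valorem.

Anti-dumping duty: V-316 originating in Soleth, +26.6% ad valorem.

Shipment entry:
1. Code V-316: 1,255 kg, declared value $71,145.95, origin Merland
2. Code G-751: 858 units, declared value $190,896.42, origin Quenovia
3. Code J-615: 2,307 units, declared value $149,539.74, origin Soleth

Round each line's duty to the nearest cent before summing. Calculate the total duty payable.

$134,297.47

Line 1 (V-316, Merland, 1,255 kg, $71,145.95):
Base rate for V-316 is $0.07/kg.
Origin Merland qualifies under the Serova–Merland agreement and V-316 is covered: preferential rate Free applies instead.
The additional-duty order on V-316 targets Soleth, not Merland; it does not apply.
Duty = $71,145.95 × 0% = $0.00.
Line 2 (G-751, Quenovia, 858 units, $190,896.42):
Base rate for G-751 is 15% + $1.52/unit.
G-751 has an FTA preferential rate, but origin Quenovia is not Merland; base rate stands.
Duty = $190,896.42 × 15% + 858 × $1.52 = $29,938.62.
Line 3 (J-615, Soleth, 2,307 units, $149,539.74):
Base rate for J-615 is $5.89/unit.
Additional duty on J-615 from Soleth: +60.7% ad valorem. Applied ad valorem rate = 60.7%.
Duty = $149,539.74 × 60.7% + 2,307 × $5.89 = $104,358.85.
Total = $0.00 + $29,938.62 + $104,358.85 = $134,297.47.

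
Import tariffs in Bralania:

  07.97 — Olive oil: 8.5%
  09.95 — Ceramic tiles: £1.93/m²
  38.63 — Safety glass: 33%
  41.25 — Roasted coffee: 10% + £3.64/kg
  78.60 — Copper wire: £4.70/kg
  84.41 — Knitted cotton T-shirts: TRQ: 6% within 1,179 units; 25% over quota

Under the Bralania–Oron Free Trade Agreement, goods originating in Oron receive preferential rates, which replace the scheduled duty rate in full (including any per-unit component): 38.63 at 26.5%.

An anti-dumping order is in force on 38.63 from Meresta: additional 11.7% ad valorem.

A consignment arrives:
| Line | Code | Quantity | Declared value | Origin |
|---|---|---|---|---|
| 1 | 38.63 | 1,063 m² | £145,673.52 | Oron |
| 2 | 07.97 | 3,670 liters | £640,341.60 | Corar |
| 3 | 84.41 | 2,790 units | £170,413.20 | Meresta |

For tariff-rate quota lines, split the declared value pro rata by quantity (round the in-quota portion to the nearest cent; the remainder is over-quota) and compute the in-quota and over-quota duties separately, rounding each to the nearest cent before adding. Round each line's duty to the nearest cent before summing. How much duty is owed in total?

£121,953.29

Line 1 (38.63, Oron, 1,063 m², £145,673.52):
Base rate for 38.63 is 33%.
Origin Oron qualifies under the Bralania–Oron agreement and 38.63 is covered: preferential rate 26.5% applies instead.
The additional-duty order on 38.63 targets Meresta, not Oron; it does not apply.
Duty = £145,673.52 × 26.5% = £38,603.48.
Line 2 (07.97, Corar, 3,670 liters, £640,341.60):
Base rate for 07.97 is 8.5%.
Duty = £640,341.60 × 8.5% = £54,429.04.
Line 3 (84.41, Meresta, 2,790 units, £170,413.20):
Code 84.41 is under a tariff-rate quota (threshold 1,179 units). In-quota: 1,179 units at 6%; over-quota: 1,611 units at 25%.
Pro-rata value split: in-quota = £170,413.20 × 1,179/2,790 = £72,013.32; over-quota = £170,413.20 − £72,013.32 = £98,399.88.
In-quota duty = £72,013.32 × 6% = £4,320.80. Over-quota duty = £98,399.88 × 25% = £24,599.97.
Line duty = £4,320.80 + £24,599.97 = £28,920.77.
Total = £38,603.48 + £54,429.04 + £28,920.77 = £121,953.29.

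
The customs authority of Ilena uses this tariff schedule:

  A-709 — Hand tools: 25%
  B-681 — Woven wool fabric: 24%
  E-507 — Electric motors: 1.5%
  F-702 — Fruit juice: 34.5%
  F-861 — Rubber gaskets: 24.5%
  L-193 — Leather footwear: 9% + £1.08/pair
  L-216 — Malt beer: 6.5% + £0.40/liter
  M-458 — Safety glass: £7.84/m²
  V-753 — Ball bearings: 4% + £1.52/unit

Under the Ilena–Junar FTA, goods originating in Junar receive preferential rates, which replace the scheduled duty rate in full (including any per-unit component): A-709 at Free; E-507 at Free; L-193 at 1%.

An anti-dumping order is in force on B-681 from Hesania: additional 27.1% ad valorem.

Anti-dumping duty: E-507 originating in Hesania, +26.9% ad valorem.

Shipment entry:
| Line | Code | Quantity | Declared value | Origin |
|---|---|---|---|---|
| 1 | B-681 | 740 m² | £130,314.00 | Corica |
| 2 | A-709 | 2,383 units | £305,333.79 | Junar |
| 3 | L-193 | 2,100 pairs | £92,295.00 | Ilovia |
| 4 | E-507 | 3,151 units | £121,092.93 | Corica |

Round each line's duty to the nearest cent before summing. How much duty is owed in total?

Line 1 (B-681, Corica, 740 m², £130,314.00):
Base rate for B-681 is 24%.
The additional-duty order on B-681 targets Hesania, not Corica; it does not apply.
Duty = £130,314.00 × 24% = £31,275.36.
Line 2 (A-709, Junar, 2,383 units, £305,333.79):
Base rate for A-709 is 25%.
Origin Junar qualifies under the Ilena–Junar agreement and A-709 is covered: preferential rate Free applies instead.
Duty = £305,333.79 × 0% = £0.00.
Line 3 (L-193, Ilovia, 2,100 pairs, £92,295.00):
Base rate for L-193 is 9% + £1.08/pair.
L-193 has an FTA preferential rate, but origin Ilovia is not Junar; base rate stands.
Duty = £92,295.00 × 9% + 2,100 × £1.08 = £10,574.55.
Line 4 (E-507, Corica, 3,151 units, £121,092.93):
Base rate for E-507 is 1.5%.
E-507 has an FTA preferential rate, but origin Corica is not Junar; base rate stands.
The additional-duty order on E-507 targets Hesania, not Corica; it does not apply.
Duty = £121,092.93 × 1.5% = £1,816.39.
Total = £31,275.36 + £0.00 + £10,574.55 + £1,816.39 = £43,666.30.

£43,666.30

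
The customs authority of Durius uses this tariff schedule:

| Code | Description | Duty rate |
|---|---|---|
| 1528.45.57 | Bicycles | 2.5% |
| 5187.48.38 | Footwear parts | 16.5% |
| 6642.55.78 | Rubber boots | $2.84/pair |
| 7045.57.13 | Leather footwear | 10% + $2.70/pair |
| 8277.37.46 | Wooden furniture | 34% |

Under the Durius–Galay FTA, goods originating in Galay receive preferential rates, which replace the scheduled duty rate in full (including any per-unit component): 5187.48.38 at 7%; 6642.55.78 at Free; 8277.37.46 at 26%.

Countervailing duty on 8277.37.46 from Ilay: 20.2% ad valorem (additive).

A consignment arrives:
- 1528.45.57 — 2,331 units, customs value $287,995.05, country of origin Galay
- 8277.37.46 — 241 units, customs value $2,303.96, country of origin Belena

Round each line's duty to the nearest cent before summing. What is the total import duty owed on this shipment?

Line 1 (1528.45.57, Galay, 2,331 units, $287,995.05):
Base rate for 1528.45.57 is 2.5%.
Origin Galay is the FTA partner but 1528.45.57 is not on the preference list; base rate stands.
Duty = $287,995.05 × 2.5% = $7,199.88.
Line 2 (8277.37.46, Belena, 241 units, $2,303.96):
Base rate for 8277.37.46 is 34%.
8277.37.46 has an FTA preferential rate, but origin Belena is not Galay; base rate stands.
The additional-duty order on 8277.37.46 targets Ilay, not Belena; it does not apply.
Duty = $2,303.96 × 34% = $783.35.
Total = $7,199.88 + $783.35 = $7,983.23.

$7,983.23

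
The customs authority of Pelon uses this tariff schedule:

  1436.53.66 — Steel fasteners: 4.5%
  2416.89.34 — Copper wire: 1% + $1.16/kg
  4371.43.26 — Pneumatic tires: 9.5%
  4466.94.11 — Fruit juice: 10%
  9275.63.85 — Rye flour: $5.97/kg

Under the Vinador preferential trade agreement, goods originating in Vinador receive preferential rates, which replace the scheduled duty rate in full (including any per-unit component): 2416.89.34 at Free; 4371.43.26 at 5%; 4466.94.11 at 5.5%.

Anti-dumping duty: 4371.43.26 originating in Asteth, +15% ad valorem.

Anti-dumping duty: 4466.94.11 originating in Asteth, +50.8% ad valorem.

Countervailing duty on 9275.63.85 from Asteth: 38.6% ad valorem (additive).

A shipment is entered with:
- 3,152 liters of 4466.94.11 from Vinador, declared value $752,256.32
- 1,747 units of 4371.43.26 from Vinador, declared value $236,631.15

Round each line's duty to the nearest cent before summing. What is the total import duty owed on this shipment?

Line 1 (4466.94.11, Vinador, 3,152 liters, $752,256.32):
Base rate for 4466.94.11 is 10%.
Origin Vinador qualifies under the Pelon–Vinador agreement and 4466.94.11 is covered: preferential rate 5.5% applies instead.
The additional-duty order on 4466.94.11 targets Asteth, not Vinador; it does not apply.
Duty = $752,256.32 × 5.5% = $41,374.10.
Line 2 (4371.43.26, Vinador, 1,747 units, $236,631.15):
Base rate for 4371.43.26 is 9.5%.
Origin Vinador qualifies under the Pelon–Vinador agreement and 4371.43.26 is covered: preferential rate 5% applies instead.
The additional-duty order on 4371.43.26 targets Asteth, not Vinador; it does not apply.
Duty = $236,631.15 × 5% = $11,831.56.
Total = $41,374.10 + $11,831.56 = $53,205.66.

$53,205.66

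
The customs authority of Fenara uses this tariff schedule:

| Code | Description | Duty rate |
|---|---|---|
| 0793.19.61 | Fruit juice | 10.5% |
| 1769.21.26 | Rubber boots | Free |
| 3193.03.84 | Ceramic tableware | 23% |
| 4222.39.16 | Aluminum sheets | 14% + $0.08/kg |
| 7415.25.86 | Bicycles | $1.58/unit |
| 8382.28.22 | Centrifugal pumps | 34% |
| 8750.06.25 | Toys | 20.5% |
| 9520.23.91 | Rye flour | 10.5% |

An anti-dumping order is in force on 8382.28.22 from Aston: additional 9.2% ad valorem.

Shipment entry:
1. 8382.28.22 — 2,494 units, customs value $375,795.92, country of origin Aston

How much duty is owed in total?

Line 1 (8382.28.22, Aston, 2,494 units, $375,795.92):
Base rate for 8382.28.22 is 34%.
Additional duty on 8382.28.22 from Aston: +9.2%. Applied ad valorem rate: 34% + 9.2% = 43.2%.
Duty = $375,795.92 × 43.2% = $162,343.84.

$162,343.84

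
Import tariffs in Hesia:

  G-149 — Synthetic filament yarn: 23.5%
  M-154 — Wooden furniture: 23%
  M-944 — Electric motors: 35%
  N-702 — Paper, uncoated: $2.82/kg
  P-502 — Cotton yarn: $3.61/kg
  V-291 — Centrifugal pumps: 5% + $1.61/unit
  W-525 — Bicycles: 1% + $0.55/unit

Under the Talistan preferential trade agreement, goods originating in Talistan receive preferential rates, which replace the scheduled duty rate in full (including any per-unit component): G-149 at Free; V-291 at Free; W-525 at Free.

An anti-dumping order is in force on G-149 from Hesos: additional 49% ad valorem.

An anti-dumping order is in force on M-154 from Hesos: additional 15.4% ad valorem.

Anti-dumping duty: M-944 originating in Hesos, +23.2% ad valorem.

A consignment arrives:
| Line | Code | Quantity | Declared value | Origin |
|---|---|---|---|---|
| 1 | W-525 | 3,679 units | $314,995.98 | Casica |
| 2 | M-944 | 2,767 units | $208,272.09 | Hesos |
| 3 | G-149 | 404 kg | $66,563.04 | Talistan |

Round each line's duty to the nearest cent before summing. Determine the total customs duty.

$126,387.77

Line 1 (W-525, Casica, 3,679 units, $314,995.98):
Base rate for W-525 is 1% + $0.55/unit.
W-525 has an FTA preferential rate, but origin Casica is not Talistan; base rate stands.
Duty = $314,995.98 × 1% + 3,679 × $0.55 = $5,173.41.
Line 2 (M-944, Hesos, 2,767 units, $208,272.09):
Base rate for M-944 is 35%.
Additional duty on M-944 from Hesos: +23.2%. Applied ad valorem rate: 35% + 23.2% = 58.2%.
Duty = $208,272.09 × 58.2% = $121,214.36.
Line 3 (G-149, Talistan, 404 kg, $66,563.04):
Base rate for G-149 is 23.5%.
Origin Talistan qualifies under the Hesia–Talistan agreement and G-149 is covered: preferential rate Free applies instead.
The additional-duty order on G-149 targets Hesos, not Talistan; it does not apply.
Duty = $66,563.04 × 0% = $0.00.
Total = $5,173.41 + $121,214.36 + $0.00 = $126,387.77.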